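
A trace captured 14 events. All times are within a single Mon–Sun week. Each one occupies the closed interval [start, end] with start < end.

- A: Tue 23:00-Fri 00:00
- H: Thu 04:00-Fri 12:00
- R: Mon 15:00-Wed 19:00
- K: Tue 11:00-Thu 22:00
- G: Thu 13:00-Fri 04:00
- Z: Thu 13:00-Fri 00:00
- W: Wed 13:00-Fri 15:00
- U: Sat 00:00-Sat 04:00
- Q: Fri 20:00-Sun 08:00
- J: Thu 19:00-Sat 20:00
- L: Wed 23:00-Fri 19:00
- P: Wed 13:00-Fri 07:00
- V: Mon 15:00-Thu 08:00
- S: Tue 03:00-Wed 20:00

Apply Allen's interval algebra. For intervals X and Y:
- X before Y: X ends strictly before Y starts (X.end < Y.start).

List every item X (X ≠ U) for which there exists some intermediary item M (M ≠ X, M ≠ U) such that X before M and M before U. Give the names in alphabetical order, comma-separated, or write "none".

Target U = [Sat 00:00, Sat 04:00].
Intermediaries M with M before U: A, G, H, K, L, P, R, S, V, W, Z.
Via A — items with X before A: none.
Via G — items with X before G: R, S, V.
Via H — items with X before H: R, S.
Via K — items with X before K: none.
Via L — items with X before L: R, S.
Via P — items with X before P: none.
Via R — items with X before R: none.
Via S — items with X before S: none.
Via V — items with X before V: none.
Via W — items with X before W: none.
Via Z — items with X before Z: R, S, V.
Union: R, S, V.

R, S, V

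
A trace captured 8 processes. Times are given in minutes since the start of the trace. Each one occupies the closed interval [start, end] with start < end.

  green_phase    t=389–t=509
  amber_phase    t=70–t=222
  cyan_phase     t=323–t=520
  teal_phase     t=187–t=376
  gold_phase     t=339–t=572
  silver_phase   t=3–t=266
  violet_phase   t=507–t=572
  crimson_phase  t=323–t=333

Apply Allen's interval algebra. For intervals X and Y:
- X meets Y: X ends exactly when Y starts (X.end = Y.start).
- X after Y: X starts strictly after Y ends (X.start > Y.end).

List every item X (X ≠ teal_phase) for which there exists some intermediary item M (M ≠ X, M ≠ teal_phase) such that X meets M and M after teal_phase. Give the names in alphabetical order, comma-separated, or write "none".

Target teal_phase = [t=187, t=376].
Intermediaries M with M after teal_phase: green_phase, violet_phase.
Via green_phase — items with X meets green_phase: none.
Via violet_phase — items with X meets violet_phase: none.
Union: none.

none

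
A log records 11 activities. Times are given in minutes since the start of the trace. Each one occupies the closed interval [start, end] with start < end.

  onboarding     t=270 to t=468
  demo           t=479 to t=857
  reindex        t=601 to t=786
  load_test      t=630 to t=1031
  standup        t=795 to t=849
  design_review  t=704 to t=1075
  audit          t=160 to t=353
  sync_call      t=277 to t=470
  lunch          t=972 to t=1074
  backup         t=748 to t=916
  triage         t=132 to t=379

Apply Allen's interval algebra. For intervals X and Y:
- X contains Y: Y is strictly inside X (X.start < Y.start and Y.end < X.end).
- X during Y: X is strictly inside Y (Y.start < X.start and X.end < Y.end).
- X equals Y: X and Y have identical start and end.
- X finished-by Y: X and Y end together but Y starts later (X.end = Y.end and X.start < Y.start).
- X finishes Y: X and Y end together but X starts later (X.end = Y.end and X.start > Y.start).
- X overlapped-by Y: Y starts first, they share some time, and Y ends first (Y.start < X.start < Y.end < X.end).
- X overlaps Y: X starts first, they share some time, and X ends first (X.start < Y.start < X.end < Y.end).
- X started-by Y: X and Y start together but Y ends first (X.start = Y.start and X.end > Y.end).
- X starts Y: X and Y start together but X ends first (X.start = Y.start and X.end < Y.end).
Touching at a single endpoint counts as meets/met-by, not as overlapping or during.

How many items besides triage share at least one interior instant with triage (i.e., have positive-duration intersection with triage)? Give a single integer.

3

Target triage = [t=132, t=379].
audit [t=160, t=353] → during → counts.
backup [t=748, t=916] → after → no.
demo [t=479, t=857] → after → no.
design_review [t=704, t=1075] → after → no.
load_test [t=630, t=1031] → after → no.
lunch [t=972, t=1074] → after → no.
onboarding [t=270, t=468] → overlapped-by → counts.
reindex [t=601, t=786] → after → no.
standup [t=795, t=849] → after → no.
sync_call [t=277, t=470] → overlapped-by → counts.
Total: 3.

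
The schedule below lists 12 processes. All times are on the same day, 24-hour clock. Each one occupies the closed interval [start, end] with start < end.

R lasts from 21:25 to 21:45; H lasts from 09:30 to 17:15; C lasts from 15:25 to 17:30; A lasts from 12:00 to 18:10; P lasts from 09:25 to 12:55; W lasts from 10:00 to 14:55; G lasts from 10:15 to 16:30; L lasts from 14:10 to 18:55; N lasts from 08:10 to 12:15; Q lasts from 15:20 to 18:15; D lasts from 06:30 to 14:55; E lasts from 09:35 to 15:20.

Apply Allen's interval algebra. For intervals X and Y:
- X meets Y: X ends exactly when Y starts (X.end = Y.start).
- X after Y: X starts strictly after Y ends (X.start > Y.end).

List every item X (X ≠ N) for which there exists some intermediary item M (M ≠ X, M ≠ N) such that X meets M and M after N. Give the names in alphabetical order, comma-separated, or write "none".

E

Target N = [08:10, 12:15].
Intermediaries M with M after N: C, L, Q, R.
Via C — items with X meets C: none.
Via L — items with X meets L: none.
Via Q — items with X meets Q: E.
Via R — items with X meets R: none.
Union: E.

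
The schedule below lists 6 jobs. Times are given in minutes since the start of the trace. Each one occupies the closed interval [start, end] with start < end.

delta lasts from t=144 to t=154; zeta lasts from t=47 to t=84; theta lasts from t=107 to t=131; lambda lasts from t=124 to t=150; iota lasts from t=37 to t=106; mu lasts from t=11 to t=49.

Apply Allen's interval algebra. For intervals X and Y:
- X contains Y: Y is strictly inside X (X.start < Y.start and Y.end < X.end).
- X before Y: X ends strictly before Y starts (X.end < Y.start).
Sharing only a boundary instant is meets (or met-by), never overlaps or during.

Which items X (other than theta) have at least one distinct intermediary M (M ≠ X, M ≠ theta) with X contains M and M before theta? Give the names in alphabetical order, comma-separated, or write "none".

Target theta = [t=107, t=131].
Intermediaries M with M before theta: iota, mu, zeta.
Via iota — items with X contains iota: none.
Via mu — items with X contains mu: none.
Via zeta — items with X contains zeta: iota.
Union: iota.

iota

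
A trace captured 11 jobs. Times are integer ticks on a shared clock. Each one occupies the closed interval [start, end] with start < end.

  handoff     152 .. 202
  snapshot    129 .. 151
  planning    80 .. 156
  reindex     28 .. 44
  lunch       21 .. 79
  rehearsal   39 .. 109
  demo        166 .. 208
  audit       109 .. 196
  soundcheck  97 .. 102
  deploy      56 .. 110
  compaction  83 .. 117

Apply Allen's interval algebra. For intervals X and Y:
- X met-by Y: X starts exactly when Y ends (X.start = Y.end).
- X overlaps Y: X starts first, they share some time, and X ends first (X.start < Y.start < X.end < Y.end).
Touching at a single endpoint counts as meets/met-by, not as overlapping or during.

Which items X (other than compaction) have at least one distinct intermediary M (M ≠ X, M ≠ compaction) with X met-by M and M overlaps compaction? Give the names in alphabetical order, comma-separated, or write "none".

audit

Target compaction = [83, 117].
Intermediaries M with M overlaps compaction: deploy, rehearsal.
Via deploy — items with X met-by deploy: none.
Via rehearsal — items with X met-by rehearsal: audit.
Union: audit.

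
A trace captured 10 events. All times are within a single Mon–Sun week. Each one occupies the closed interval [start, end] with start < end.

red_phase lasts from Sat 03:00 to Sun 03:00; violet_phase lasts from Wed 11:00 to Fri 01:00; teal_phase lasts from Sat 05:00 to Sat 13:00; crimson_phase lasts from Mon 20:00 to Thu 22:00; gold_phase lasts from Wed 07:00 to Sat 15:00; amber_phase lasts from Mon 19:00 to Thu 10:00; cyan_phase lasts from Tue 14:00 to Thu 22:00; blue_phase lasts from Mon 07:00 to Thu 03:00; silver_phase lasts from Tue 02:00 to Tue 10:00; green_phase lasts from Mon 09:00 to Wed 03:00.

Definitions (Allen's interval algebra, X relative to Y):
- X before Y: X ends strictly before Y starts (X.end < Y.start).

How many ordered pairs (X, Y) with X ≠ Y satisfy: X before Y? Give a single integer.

Checking all 90 ordered pairs for relation 'before'; matching pairs in alphabetical order:
(amber_phase, red_phase): amber_phase before red_phase ✓
(amber_phase, teal_phase): amber_phase before teal_phase ✓
(blue_phase, red_phase): blue_phase before red_phase ✓
(blue_phase, teal_phase): blue_phase before teal_phase ✓
(crimson_phase, red_phase): crimson_phase before red_phase ✓
(crimson_phase, teal_phase): crimson_phase before teal_phase ✓
(cyan_phase, red_phase): cyan_phase before red_phase ✓
(cyan_phase, teal_phase): cyan_phase before teal_phase ✓
(green_phase, gold_phase): green_phase before gold_phase ✓
(green_phase, red_phase): green_phase before red_phase ✓
(green_phase, teal_phase): green_phase before teal_phase ✓
(green_phase, violet_phase): green_phase before violet_phase ✓
(silver_phase, cyan_phase): silver_phase before cyan_phase ✓
(silver_phase, gold_phase): silver_phase before gold_phase ✓
(silver_phase, red_phase): silver_phase before red_phase ✓
(silver_phase, teal_phase): silver_phase before teal_phase ✓
(silver_phase, violet_phase): silver_phase before violet_phase ✓
(violet_phase, red_phase): violet_phase before red_phase ✓
(violet_phase, teal_phase): violet_phase before teal_phase ✓
Count: 19.

19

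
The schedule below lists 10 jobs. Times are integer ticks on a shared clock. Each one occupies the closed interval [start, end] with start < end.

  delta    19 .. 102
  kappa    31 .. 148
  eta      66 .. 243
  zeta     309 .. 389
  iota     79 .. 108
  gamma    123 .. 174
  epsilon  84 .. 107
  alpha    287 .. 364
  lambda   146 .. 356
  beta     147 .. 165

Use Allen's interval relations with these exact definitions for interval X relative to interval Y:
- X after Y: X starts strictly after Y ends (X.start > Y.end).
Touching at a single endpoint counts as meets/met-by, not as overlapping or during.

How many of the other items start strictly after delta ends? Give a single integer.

Target delta = [19, 102].
alpha [287, 364] → after → counts.
beta [147, 165] → after → counts.
epsilon [84, 107] → overlapped-by → no.
eta [66, 243] → overlapped-by → no.
gamma [123, 174] → after → counts.
iota [79, 108] → overlapped-by → no.
kappa [31, 148] → overlapped-by → no.
lambda [146, 356] → after → counts.
zeta [309, 389] → after → counts.
Total: 5.

5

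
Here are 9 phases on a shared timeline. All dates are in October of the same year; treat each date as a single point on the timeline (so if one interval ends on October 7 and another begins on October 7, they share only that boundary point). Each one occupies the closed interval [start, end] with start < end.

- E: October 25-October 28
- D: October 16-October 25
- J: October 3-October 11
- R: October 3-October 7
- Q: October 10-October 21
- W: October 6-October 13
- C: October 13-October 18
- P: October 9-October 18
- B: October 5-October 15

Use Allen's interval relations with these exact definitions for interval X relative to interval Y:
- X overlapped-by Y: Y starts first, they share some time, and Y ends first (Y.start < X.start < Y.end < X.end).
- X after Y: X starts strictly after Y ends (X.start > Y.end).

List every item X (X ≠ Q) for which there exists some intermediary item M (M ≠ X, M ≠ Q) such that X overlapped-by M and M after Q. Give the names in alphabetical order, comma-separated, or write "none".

none

Target Q = [October 10, October 21].
Intermediaries M with M after Q: E.
Via E — items with X overlapped-by E: none.
Union: none.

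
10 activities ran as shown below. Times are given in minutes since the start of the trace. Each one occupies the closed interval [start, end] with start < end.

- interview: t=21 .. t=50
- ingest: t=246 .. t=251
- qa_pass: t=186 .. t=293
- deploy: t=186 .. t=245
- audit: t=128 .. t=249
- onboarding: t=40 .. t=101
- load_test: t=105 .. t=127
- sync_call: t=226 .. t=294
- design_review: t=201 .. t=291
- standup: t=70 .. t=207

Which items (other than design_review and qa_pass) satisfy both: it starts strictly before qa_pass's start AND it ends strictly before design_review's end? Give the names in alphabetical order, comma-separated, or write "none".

Conditions: its start is strictly before qa_pass's start (X.start < t=186) AND its end is strictly before design_review's end (X.end < t=291).
audit: start t=128 < t=186? ✓; end t=249 < t=291? ✓ → yes.
deploy: start t=186 < t=186? ✗; end t=245 < t=291? ✓ → no.
ingest: start t=246 < t=186? ✗; end t=251 < t=291? ✓ → no.
interview: start t=21 < t=186? ✓; end t=50 < t=291? ✓ → yes.
load_test: start t=105 < t=186? ✓; end t=127 < t=291? ✓ → yes.
onboarding: start t=40 < t=186? ✓; end t=101 < t=291? ✓ → yes.
standup: start t=70 < t=186? ✓; end t=207 < t=291? ✓ → yes.
sync_call: start t=226 < t=186? ✗; end t=294 < t=291? ✗ → no.
Result: audit, interview, load_test, onboarding, standup.

audit, interview, load_test, onboarding, standup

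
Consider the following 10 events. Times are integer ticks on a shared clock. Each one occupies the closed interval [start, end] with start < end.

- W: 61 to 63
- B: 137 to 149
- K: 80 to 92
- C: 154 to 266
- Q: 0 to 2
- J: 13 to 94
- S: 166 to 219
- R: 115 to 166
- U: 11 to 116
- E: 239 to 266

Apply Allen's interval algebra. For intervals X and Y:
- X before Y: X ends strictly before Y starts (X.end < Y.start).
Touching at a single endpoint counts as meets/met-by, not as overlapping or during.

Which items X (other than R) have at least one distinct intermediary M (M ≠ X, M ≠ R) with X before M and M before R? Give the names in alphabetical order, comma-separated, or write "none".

Q, W

Target R = [115, 166].
Intermediaries M with M before R: J, K, Q, W.
Via J — items with X before J: Q.
Via K — items with X before K: Q, W.
Via Q — items with X before Q: none.
Via W — items with X before W: Q.
Union: Q, W.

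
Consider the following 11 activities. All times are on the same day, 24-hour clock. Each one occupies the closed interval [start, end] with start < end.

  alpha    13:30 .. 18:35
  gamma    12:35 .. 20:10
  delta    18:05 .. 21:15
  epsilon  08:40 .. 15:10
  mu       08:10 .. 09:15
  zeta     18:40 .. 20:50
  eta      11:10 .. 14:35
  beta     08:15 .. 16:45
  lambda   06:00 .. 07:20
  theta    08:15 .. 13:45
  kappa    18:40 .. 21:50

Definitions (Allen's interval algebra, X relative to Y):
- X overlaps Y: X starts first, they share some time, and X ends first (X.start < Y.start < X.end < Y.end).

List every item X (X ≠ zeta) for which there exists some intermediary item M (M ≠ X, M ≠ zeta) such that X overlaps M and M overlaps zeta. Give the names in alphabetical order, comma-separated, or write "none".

Target zeta = [18:40, 20:50].
Intermediaries M with M overlaps zeta: gamma.
Via gamma — items with X overlaps gamma: beta, epsilon, eta, theta.
Union: beta, epsilon, eta, theta.

beta, epsilon, eta, theta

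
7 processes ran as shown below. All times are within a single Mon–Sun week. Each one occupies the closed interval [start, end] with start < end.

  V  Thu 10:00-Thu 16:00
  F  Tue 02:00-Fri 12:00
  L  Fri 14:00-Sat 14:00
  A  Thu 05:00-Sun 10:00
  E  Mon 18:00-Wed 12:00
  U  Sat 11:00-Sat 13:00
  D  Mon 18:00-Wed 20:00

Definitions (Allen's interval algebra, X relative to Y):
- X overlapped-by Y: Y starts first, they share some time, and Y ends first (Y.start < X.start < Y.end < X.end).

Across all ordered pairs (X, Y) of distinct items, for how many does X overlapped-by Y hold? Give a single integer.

3

Checking all 42 ordered pairs for relation 'overlapped-by'; matching pairs in alphabetical order:
(A, F): A overlapped-by F ✓
(F, D): F overlapped-by D ✓
(F, E): F overlapped-by E ✓
Count: 3.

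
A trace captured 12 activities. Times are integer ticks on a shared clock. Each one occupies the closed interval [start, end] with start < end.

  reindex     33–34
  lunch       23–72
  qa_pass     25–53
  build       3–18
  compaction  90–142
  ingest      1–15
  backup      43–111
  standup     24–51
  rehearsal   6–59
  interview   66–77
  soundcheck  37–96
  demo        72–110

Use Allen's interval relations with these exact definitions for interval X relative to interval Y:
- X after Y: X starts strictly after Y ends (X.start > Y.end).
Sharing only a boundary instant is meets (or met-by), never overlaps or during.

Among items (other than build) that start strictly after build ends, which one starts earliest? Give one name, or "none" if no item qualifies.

lunch

Target build = [3, 18].
backup [43, 111] → after → candidate.
compaction [90, 142] → after → candidate.
demo [72, 110] → after → candidate.
ingest [1, 15] → overlaps → excluded.
interview [66, 77] → after → candidate.
lunch [23, 72] → after → candidate.
qa_pass [25, 53] → after → candidate.
rehearsal [6, 59] → overlapped-by → excluded.
reindex [33, 34] → after → candidate.
soundcheck [37, 96] → after → candidate.
standup [24, 51] → after → candidate.
Among candidates, earliest start is 23 → lunch.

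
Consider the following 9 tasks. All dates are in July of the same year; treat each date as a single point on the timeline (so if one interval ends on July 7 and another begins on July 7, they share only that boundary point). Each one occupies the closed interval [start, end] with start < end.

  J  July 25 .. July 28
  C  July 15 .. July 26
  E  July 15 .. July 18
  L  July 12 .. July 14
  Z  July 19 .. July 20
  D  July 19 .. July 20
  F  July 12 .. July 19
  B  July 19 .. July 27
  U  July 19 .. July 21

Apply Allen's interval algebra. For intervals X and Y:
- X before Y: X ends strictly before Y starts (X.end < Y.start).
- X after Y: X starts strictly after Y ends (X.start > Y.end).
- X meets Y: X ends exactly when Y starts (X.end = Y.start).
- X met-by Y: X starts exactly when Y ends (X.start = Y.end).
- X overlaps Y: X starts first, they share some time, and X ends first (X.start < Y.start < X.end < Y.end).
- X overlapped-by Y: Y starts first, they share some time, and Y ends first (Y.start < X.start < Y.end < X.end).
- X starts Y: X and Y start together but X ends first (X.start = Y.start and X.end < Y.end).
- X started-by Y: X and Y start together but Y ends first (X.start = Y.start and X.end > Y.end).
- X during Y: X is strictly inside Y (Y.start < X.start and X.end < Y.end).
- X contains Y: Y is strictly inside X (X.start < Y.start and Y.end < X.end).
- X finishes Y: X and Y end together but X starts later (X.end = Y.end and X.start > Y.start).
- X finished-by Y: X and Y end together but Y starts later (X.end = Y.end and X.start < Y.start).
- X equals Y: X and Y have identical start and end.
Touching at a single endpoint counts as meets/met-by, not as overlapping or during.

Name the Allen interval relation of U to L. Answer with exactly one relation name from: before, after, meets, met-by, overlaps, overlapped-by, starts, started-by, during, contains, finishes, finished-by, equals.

U = [July 19, July 21]; L = [July 12, July 14].
Compare endpoints: U.start > L.start, U.start > L.end, U.end > L.start, U.end > L.end.
That pattern is 'after'.

after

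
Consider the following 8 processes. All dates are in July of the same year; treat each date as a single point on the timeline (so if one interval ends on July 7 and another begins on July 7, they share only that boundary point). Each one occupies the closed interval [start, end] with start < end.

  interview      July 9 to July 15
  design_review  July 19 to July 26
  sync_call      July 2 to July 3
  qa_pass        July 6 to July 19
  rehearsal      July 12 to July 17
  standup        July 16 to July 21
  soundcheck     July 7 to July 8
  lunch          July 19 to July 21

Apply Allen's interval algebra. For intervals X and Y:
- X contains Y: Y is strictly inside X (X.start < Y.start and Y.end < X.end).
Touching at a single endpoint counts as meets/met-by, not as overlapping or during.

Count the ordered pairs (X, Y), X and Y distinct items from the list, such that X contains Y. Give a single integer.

Checking all 56 ordered pairs for relation 'contains'; matching pairs in alphabetical order:
(qa_pass, interview): qa_pass contains interview ✓
(qa_pass, rehearsal): qa_pass contains rehearsal ✓
(qa_pass, soundcheck): qa_pass contains soundcheck ✓
Count: 3.

3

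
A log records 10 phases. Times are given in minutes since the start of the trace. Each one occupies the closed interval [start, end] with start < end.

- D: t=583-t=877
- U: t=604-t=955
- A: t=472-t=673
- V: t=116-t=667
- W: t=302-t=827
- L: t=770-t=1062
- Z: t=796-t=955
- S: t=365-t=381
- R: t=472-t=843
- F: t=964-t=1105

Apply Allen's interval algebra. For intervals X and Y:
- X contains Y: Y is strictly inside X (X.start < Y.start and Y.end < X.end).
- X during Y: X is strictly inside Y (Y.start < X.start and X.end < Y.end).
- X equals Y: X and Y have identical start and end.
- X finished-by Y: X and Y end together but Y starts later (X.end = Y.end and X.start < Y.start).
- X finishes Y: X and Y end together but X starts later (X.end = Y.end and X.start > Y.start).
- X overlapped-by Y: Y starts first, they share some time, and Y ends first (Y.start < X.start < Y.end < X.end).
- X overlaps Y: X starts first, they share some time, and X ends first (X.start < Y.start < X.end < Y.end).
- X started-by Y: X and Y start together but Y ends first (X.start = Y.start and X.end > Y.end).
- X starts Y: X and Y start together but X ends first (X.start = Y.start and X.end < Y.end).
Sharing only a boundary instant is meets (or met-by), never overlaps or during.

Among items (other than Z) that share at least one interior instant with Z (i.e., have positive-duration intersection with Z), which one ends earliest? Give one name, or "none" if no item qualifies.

Target Z = [t=796, t=955].
A [t=472, t=673] → before → excluded.
D [t=583, t=877] → overlaps → candidate.
F [t=964, t=1105] → after → excluded.
L [t=770, t=1062] → contains → candidate.
R [t=472, t=843] → overlaps → candidate.
S [t=365, t=381] → before → excluded.
U [t=604, t=955] → finished-by → candidate.
V [t=116, t=667] → before → excluded.
W [t=302, t=827] → overlaps → candidate.
Among candidates, earliest end is t=827 → W.

W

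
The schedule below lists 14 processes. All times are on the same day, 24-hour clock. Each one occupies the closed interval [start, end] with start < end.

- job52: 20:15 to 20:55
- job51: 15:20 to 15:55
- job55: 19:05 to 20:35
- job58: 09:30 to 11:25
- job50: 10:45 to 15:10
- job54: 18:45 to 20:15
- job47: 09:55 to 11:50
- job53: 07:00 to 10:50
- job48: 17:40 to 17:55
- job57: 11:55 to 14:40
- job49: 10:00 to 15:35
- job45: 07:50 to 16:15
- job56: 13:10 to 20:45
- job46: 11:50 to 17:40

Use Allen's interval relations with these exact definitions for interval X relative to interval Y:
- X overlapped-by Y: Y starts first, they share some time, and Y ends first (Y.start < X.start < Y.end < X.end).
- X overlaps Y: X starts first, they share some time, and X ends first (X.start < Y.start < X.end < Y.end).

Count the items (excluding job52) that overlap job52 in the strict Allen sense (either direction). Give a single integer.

2

Target job52 = [20:15, 20:55].
job45 [07:50, 16:15] → before → no.
job46 [11:50, 17:40] → before → no.
job47 [09:55, 11:50] → before → no.
job48 [17:40, 17:55] → before → no.
job49 [10:00, 15:35] → before → no.
job50 [10:45, 15:10] → before → no.
job51 [15:20, 15:55] → before → no.
job53 [07:00, 10:50] → before → no.
job54 [18:45, 20:15] → meets → no.
job55 [19:05, 20:35] → overlaps → counts.
job56 [13:10, 20:45] → overlaps → counts.
job57 [11:55, 14:40] → before → no.
job58 [09:30, 11:25] → before → no.
Total: 2.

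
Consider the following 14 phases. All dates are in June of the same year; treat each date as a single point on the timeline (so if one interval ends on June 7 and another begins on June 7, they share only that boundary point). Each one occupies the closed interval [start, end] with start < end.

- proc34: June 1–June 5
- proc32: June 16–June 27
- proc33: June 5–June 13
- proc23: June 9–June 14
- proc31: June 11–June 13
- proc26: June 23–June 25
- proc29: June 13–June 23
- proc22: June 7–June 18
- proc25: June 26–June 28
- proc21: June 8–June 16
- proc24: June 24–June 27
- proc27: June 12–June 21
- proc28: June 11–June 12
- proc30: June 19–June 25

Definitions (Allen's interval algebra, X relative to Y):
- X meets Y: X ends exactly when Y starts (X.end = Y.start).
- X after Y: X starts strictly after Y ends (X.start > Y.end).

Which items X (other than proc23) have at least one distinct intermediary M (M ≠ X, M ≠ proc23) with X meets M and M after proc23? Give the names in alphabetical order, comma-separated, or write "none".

proc21, proc29

Target proc23 = [June 9, June 14].
Intermediaries M with M after proc23: proc24, proc25, proc26, proc30, proc32.
Via proc24 — items with X meets proc24: none.
Via proc25 — items with X meets proc25: none.
Via proc26 — items with X meets proc26: proc29.
Via proc30 — items with X meets proc30: none.
Via proc32 — items with X meets proc32: proc21.
Union: proc21, proc29.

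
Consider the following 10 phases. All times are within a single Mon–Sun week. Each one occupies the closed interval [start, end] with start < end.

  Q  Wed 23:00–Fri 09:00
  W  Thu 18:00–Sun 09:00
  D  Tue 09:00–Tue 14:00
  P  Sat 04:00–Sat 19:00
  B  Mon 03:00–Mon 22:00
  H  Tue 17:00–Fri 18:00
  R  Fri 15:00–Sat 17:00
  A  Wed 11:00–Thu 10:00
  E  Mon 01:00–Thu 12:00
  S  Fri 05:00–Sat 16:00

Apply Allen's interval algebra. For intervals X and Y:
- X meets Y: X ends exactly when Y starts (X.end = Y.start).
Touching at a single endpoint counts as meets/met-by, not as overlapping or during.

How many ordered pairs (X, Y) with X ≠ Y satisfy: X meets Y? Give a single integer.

0

Checking all 90 ordered pairs for relation 'meets'; matching pairs in alphabetical order:
No pair satisfies it.
Count: 0.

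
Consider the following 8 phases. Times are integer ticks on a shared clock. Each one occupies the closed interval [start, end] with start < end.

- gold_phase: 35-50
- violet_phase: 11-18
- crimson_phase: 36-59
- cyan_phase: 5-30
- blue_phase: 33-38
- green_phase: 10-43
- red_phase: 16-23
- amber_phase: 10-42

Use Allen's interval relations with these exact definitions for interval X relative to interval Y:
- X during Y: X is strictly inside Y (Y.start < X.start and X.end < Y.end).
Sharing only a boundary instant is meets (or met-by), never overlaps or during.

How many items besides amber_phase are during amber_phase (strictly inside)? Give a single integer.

3

Target amber_phase = [10, 42].
blue_phase [33, 38] → during → counts.
crimson_phase [36, 59] → overlapped-by → no.
cyan_phase [5, 30] → overlaps → no.
gold_phase [35, 50] → overlapped-by → no.
green_phase [10, 43] → started-by → no.
red_phase [16, 23] → during → counts.
violet_phase [11, 18] → during → counts.
Total: 3.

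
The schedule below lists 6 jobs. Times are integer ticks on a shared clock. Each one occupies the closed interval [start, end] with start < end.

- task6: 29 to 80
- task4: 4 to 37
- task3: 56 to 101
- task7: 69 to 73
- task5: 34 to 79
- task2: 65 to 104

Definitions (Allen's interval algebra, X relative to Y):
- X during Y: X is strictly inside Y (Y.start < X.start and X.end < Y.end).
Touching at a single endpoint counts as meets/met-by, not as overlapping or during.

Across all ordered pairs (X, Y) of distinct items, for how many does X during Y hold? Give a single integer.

Checking all 30 ordered pairs for relation 'during'; matching pairs in alphabetical order:
(task5, task6): task5 during task6 ✓
(task7, task2): task7 during task2 ✓
(task7, task3): task7 during task3 ✓
(task7, task5): task7 during task5 ✓
(task7, task6): task7 during task6 ✓
Count: 5.

5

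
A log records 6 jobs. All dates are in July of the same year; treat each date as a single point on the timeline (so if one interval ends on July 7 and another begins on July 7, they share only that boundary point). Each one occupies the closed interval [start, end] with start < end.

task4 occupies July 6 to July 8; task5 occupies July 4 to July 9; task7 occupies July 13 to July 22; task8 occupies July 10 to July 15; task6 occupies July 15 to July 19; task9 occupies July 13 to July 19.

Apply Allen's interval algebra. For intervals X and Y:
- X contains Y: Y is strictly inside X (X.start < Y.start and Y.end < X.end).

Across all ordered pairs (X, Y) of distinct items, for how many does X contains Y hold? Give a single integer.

2

Checking all 30 ordered pairs for relation 'contains'; matching pairs in alphabetical order:
(task5, task4): task5 contains task4 ✓
(task7, task6): task7 contains task6 ✓
Count: 2.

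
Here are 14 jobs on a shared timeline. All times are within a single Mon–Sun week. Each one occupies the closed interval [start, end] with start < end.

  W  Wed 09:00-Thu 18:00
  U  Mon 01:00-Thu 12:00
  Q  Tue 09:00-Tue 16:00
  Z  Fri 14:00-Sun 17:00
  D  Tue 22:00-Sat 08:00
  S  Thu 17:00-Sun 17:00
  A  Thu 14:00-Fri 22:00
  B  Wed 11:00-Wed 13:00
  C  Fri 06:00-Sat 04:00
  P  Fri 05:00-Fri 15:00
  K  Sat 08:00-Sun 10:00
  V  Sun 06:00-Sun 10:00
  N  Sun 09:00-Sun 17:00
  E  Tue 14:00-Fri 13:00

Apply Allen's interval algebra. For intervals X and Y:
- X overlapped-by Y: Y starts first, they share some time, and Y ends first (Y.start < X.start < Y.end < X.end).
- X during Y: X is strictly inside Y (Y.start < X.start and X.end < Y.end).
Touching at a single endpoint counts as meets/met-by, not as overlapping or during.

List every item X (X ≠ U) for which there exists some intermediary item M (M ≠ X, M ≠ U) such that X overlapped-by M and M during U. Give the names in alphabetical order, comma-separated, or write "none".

E

Target U = [Mon 01:00, Thu 12:00].
Intermediaries M with M during U: B, Q.
Via B — items with X overlapped-by B: none.
Via Q — items with X overlapped-by Q: E.
Union: E.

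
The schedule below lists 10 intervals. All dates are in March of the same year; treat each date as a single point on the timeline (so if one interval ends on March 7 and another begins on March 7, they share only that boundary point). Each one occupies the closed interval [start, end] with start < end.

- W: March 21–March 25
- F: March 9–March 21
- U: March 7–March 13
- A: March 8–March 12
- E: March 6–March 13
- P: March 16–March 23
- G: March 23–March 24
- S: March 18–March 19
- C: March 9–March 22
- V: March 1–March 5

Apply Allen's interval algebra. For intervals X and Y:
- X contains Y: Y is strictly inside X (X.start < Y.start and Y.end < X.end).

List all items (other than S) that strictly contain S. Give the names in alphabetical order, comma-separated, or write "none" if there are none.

Target S = [March 18, March 19].
A [March 8, March 12] → before → no.
C [March 9, March 22] → contains → yes.
E [March 6, March 13] → before → no.
F [March 9, March 21] → contains → yes.
G [March 23, March 24] → after → no.
P [March 16, March 23] → contains → yes.
U [March 7, March 13] → before → no.
V [March 1, March 5] → before → no.
W [March 21, March 25] → after → no.
Result: C, F, P.

C, F, P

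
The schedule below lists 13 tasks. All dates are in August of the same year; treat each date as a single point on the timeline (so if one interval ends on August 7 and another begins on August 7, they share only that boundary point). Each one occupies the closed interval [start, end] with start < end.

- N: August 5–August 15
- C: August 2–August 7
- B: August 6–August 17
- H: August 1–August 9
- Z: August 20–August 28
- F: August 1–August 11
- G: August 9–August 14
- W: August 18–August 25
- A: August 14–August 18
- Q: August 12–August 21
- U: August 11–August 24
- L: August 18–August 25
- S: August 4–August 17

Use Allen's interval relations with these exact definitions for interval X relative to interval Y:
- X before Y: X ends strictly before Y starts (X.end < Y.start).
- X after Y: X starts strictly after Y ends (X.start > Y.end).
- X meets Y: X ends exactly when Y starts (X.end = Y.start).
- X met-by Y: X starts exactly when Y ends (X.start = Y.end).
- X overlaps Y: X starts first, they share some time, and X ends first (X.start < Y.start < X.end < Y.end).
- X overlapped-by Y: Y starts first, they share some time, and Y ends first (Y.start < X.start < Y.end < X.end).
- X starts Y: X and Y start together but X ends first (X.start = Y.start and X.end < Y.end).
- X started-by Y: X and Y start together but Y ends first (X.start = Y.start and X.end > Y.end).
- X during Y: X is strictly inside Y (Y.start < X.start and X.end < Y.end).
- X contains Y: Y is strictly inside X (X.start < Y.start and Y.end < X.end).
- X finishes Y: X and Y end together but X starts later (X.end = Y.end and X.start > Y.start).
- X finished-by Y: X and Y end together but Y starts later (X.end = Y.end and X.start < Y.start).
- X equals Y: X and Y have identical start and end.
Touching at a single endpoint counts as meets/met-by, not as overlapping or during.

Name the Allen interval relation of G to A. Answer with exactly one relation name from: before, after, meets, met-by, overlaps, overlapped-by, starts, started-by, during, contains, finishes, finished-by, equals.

G = [August 9, August 14]; A = [August 14, August 18].
Compare endpoints: G.start < A.start, G.start < A.end, G.end = A.start, G.end < A.end.
That pattern is 'meets'.

meets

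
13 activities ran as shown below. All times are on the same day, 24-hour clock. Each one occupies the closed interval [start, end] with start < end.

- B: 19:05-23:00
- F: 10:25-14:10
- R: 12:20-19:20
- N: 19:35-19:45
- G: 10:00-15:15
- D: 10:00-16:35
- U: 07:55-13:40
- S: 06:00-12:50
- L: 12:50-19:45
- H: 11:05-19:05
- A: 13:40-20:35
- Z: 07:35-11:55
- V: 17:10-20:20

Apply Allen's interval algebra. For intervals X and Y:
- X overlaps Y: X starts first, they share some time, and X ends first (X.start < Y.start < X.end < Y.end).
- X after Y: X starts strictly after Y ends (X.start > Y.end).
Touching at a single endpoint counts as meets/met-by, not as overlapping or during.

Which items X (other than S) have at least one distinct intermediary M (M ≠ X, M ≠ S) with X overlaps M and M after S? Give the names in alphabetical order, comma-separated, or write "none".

Target S = [06:00, 12:50].
Intermediaries M with M after S: A, B, N, V.
Via A — items with X overlaps A: D, F, G, H, L, R.
Via B — items with X overlaps B: A, L, R, V.
Via N — items with X overlaps N: none.
Via V — items with X overlaps V: H, L, R.
Union: A, D, F, G, H, L, R, V.

A, D, F, G, H, L, R, V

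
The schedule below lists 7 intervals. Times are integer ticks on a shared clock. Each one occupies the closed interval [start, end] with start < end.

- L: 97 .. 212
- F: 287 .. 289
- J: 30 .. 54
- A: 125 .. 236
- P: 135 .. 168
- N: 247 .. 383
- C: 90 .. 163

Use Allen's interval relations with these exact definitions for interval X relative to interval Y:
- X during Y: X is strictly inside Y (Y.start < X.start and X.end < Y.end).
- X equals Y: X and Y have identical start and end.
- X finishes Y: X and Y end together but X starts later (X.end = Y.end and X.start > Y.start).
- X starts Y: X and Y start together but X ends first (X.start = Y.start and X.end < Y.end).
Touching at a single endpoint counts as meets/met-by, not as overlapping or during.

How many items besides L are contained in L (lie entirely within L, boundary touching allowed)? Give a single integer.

Target L = [97, 212].
A [125, 236] → overlapped-by → no.
C [90, 163] → overlaps → no.
F [287, 289] → after → no.
J [30, 54] → before → no.
N [247, 383] → after → no.
P [135, 168] → during → counts.
Total: 1.

1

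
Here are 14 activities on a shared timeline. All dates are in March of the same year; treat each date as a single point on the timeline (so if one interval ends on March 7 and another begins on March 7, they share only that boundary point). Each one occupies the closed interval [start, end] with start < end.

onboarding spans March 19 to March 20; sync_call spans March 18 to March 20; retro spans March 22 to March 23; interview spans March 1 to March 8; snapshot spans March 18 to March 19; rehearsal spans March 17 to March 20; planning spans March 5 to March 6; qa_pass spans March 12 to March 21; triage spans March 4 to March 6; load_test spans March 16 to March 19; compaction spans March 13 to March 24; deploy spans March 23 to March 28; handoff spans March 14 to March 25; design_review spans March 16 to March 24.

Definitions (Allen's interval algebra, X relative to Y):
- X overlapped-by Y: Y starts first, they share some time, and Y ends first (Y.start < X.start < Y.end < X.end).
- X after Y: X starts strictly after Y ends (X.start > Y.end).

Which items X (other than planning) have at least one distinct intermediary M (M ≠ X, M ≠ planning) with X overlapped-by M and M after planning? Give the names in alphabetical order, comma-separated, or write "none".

Target planning = [March 5, March 6].
Intermediaries M with M after planning: compaction, deploy, design_review, handoff, load_test, onboarding, qa_pass, rehearsal, retro, snapshot, sync_call.
Via compaction — items with X overlapped-by compaction: deploy, handoff.
Via deploy — items with X overlapped-by deploy: none.
Via design_review — items with X overlapped-by design_review: deploy.
Via handoff — items with X overlapped-by handoff: deploy.
Via load_test — items with X overlapped-by load_test: rehearsal, sync_call.
Via onboarding — items with X overlapped-by onboarding: none.
Via qa_pass — items with X overlapped-by qa_pass: compaction, design_review, handoff.
Via rehearsal — items with X overlapped-by rehearsal: none.
Via retro — items with X overlapped-by retro: none.
Via snapshot — items with X overlapped-by snapshot: none.
Via sync_call — items with X overlapped-by sync_call: none.
Union: compaction, deploy, design_review, handoff, rehearsal, sync_call.

compaction, deploy, design_review, handoff, rehearsal, sync_call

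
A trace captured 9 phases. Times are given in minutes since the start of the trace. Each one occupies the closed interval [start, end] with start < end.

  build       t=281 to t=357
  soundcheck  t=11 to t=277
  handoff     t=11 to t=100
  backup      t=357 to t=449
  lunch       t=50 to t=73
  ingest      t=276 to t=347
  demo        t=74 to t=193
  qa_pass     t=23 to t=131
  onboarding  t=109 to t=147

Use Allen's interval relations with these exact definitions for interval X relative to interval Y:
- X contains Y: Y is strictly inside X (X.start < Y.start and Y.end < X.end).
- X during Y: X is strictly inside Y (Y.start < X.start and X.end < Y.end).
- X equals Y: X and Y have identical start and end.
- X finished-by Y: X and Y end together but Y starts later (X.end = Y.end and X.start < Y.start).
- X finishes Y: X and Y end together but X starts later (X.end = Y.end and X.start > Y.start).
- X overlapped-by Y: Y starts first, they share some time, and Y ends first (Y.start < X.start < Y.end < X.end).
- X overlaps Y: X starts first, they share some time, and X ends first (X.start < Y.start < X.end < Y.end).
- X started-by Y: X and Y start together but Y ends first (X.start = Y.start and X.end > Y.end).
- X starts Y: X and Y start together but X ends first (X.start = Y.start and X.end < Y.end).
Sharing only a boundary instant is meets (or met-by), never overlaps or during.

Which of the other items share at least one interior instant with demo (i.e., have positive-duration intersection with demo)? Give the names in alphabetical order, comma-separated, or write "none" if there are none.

handoff, onboarding, qa_pass, soundcheck

Target demo = [t=74, t=193].
backup [t=357, t=449] → after → no.
build [t=281, t=357] → after → no.
handoff [t=11, t=100] → overlaps → yes.
ingest [t=276, t=347] → after → no.
lunch [t=50, t=73] → before → no.
onboarding [t=109, t=147] → during → yes.
qa_pass [t=23, t=131] → overlaps → yes.
soundcheck [t=11, t=277] → contains → yes.
Result: handoff, onboarding, qa_pass, soundcheck.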